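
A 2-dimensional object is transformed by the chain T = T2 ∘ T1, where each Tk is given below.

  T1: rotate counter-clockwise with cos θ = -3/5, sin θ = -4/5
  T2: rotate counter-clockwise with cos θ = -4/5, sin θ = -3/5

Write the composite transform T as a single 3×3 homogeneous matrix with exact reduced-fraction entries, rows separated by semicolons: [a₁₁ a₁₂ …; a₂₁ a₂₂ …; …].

T1 = [-3/5 4/5 0; -4/5 -3/5 0; 0 0 1]
T2·T1 = [0 -1 0; 1 0 0; 0 0 1]

T = [0 -1 0; 1 0 0; 0 0 1]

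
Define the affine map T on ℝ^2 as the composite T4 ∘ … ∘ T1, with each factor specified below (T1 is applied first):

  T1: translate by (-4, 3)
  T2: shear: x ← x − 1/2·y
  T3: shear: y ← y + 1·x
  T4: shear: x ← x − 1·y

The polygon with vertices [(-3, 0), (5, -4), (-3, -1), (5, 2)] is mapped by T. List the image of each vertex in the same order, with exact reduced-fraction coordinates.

T1 translate by (-4, 3): (-3, 0) → (-7, 3); (5, -4) → (1, -1); (-3, -1) → (-7, 2); (5, 2) → (1, 5)
T2 shear: x ← x − 1/2·y: (-7, 3) → (-17/2, 3); (1, -1) → (3/2, -1); (-7, 2) → (-8, 2); (1, 5) → (-3/2, 5)
T3 shear: y ← y + 1·x: (-17/2, 3) → (-17/2, -11/2); (3/2, -1) → (3/2, 1/2); (-8, 2) → (-8, -6); (-3/2, 5) → (-3/2, 7/2)
T4 shear: x ← x − 1·y: (-17/2, -11/2) → (-3, -11/2); (3/2, 1/2) → (1, 1/2); (-8, -6) → (-2, -6); (-3/2, 7/2) → (-5, 7/2)

image vertices: (-3, -11/2), (1, 1/2), (-2, -6), (-5, 7/2)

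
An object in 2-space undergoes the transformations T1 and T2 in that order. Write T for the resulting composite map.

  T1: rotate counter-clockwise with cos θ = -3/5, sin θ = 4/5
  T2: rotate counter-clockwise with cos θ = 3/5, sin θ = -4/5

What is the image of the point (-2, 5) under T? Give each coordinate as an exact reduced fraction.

T(p) = (-134/25, -13/25)

T1 rotate counter-clockwise with cos θ = -3/5, sin θ = 4/5: (-2, 5) → (-14/5, -23/5)
T2 rotate counter-clockwise with cos θ = 3/5, sin θ = -4/5: (-14/5, -23/5) → (-134/25, -13/25)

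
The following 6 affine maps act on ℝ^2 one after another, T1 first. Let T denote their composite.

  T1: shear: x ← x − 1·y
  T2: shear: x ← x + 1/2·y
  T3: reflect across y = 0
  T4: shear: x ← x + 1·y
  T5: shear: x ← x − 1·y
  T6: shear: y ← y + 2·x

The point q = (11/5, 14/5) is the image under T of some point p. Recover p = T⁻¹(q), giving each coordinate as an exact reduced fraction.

p = (3, 8/5)

T1 = [1 -1 0; 0 1 0; 0 0 1]
T2·T1 = [1 -1/2 0; 0 1 0; 0 0 1]
T3·…·T1 = [1 -1/2 0; 0 -1 0; 0 0 1]
T4·…·T1 = [1 -3/2 0; 0 -1 0; 0 0 1]
T5·…·T1 = [1 -1/2 0; 0 -1 0; 0 0 1]
T6·…·T1 = [1 -1/2 0; 2 -2 0; 0 0 1]
det M = -1; M⁻¹ = [2 -1/2 0; 2 -1 0; 0 0 1]
M⁻¹ · (11/5, 14/5)ᵀ = (3, 8/5)ᵀ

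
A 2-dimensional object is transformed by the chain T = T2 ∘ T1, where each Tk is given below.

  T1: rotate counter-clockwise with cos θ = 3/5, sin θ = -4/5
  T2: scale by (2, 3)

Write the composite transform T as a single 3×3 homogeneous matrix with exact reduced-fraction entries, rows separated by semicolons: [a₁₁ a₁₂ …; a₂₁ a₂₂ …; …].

T = [6/5 8/5 0; -12/5 9/5 0; 0 0 1]

T1 = [3/5 4/5 0; -4/5 3/5 0; 0 0 1]
T2·T1 = [6/5 8/5 0; -12/5 9/5 0; 0 0 1]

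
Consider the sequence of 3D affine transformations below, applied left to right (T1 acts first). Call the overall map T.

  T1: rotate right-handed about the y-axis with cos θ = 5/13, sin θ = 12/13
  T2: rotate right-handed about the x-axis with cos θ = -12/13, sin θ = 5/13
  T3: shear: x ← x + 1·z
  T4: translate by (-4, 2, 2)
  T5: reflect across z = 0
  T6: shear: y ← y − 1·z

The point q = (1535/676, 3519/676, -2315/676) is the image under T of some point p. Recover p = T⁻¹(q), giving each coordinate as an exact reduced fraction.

T1 = [5/13 0 12/13 0; 0 1 0 0; -12/13 0 5/13 0; 0 0 0 1]
T2·T1 = [5/13 0 12/13 0; 60/169 -12/13 -25/169 0; 144/169 5/13 -60/169 0; 0 0 0 1]
T3·…·T1 = [209/169 5/13 96/169 0; 60/169 -12/13 -25/169 0; 144/169 5/13 -60/169 0; 0 0 0 1]
T4·…·T1 = [209/169 5/13 96/169 -4; 60/169 -12/13 -25/169 2; 144/169 5/13 -60/169 2; 0 0 0 1]
T5·…·T1 = [209/169 5/13 96/169 -4; 60/169 -12/13 -25/169 2; -144/169 -5/13 60/169 -2; 0 0 0 1]
T6·…·T1 = [209/169 5/13 96/169 -4; 204/169 -7/13 -85/169 4; -144/169 -5/13 60/169 -2; 0 0 0 1]
det M = -1; M⁻¹ = [5/13 60/169 -19/169 -18/169; 0 -12/13 -17/13 14/13; 12/13 -25/169 191/169 1106/169; 0 0 0 1]
M⁻¹ · (1535/676, 3519/676, -2315/676)ᵀ = (3, 3/4, 4)ᵀ

p = (3, 3/4, 4)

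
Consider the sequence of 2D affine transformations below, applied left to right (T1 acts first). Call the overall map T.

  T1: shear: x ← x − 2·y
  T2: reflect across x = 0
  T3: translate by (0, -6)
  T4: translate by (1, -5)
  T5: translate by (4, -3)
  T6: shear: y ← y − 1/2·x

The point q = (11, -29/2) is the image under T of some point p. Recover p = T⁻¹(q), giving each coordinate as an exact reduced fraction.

T1 = [1 -2 0; 0 1 0; 0 0 1]
T2·T1 = [-1 2 0; 0 1 0; 0 0 1]
T3·…·T1 = [-1 2 0; 0 1 -6; 0 0 1]
T4·…·T1 = [-1 2 1; 0 1 -11; 0 0 1]
T5·…·T1 = [-1 2 5; 0 1 -14; 0 0 1]
T6·…·T1 = [-1 2 5; 1/2 0 -33/2; 0 0 1]
det M = -1; M⁻¹ = [0 2 33; 1/2 1 14; 0 0 1]
M⁻¹ · (11, -29/2)ᵀ = (4, 5)ᵀ

p = (4, 5)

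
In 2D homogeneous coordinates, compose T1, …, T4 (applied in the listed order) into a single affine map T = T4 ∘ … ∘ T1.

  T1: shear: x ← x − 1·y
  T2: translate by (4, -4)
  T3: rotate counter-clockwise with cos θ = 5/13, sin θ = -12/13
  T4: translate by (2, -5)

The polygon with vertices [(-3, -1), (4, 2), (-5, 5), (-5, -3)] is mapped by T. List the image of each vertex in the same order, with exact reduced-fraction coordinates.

image vertices: (-24/13, -114/13), (32/13, -147/13), (8/13, 12/13), (-48/13, -124/13)

T1 shear: x ← x − 1·y: (-3, -1) → (-2, -1); (4, 2) → (2, 2); (-5, 5) → (-10, 5); (-5, -3) → (-2, -3)
T2 translate by (4, -4): (-2, -1) → (2, -5); (2, 2) → (6, -2); (-10, 5) → (-6, 1); (-2, -3) → (2, -7)
T3 rotate counter-clockwise with cos θ = 5/13, sin θ = -12/13: (2, -5) → (-50/13, -49/13); (6, -2) → (6/13, -82/13); (-6, 1) → (-18/13, 77/13); (2, -7) → (-74/13, -59/13)
T4 translate by (2, -5): (-50/13, -49/13) → (-24/13, -114/13); (6/13, -82/13) → (32/13, -147/13); (-18/13, 77/13) → (8/13, 12/13); (-74/13, -59/13) → (-48/13, -124/13)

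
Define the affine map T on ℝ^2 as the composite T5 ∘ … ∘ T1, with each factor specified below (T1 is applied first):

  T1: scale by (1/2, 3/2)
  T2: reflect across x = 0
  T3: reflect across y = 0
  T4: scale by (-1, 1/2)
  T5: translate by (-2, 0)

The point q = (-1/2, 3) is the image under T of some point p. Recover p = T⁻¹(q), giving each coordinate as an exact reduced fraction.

T1 = [1/2 0 0; 0 3/2 0; 0 0 1]
T2·T1 = [-1/2 0 0; 0 3/2 0; 0 0 1]
T3·…·T1 = [-1/2 0 0; 0 -3/2 0; 0 0 1]
T4·…·T1 = [1/2 0 0; 0 -3/4 0; 0 0 1]
T5·…·T1 = [1/2 0 -2; 0 -3/4 0; 0 0 1]
det M = -3/8; M⁻¹ = [2 0 4; 0 -4/3 0; 0 0 1]
M⁻¹ · (-1/2, 3)ᵀ = (3, -4)ᵀ

p = (3, -4)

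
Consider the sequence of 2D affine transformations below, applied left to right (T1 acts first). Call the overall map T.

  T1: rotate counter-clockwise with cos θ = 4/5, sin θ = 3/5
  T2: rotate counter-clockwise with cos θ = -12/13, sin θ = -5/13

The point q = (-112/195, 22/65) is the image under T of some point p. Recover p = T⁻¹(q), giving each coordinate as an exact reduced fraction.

p = (0, -2/3)

T1 = [4/5 -3/5 0; 3/5 4/5 0; 0 0 1]
T2·T1 = [-33/65 56/65 0; -56/65 -33/65 0; 0 0 1]
det M = 1; M⁻¹ = [-33/65 -56/65 0; 56/65 -33/65 0; 0 0 1]
M⁻¹ · (-112/195, 22/65)ᵀ = (0, -2/3)ᵀ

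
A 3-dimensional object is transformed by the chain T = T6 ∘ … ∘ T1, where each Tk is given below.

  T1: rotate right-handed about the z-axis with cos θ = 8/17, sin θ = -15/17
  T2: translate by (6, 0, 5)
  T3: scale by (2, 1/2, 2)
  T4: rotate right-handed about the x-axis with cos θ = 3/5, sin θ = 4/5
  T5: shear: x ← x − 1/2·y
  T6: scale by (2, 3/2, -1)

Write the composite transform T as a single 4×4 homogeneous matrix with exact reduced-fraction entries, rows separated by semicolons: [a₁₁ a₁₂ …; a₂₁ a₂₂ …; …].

T1 = [8/17 15/17 0 0; -15/17 8/17 0 0; 0 0 1 0; 0 0 0 1]
T2·T1 = [8/17 15/17 0 6; -15/17 8/17 0 0; 0 0 1 5; 0 0 0 1]
T3·…·T1 = [16/17 30/17 0 12; -15/34 4/17 0 0; 0 0 2 10; 0 0 0 1]
T4·…·T1 = [16/17 30/17 0 12; -9/34 12/85 -8/5 -8; -6/17 16/85 6/5 6; 0 0 0 1]
T5·…·T1 = [73/68 144/85 4/5 16; -9/34 12/85 -8/5 -8; -6/17 16/85 6/5 6; 0 0 0 1]
T6·…·T1 = [73/34 288/85 8/5 32; -27/68 18/85 -12/5 -12; 6/17 -16/85 -6/5 -6; 0 0 0 1]

T = [73/34 288/85 8/5 32; -27/68 18/85 -12/5 -12; 6/17 -16/85 -6/5 -6; 0 0 0 1]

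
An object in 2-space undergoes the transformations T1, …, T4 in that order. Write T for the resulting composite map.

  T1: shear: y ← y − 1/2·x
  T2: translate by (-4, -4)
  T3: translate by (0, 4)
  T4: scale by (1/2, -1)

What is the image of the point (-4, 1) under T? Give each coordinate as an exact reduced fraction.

T1 shear: y ← y − 1/2·x: (-4, 1) → (-4, 3)
T2 translate by (-4, -4): (-4, 3) → (-8, -1)
T3 translate by (0, 4): (-8, -1) → (-8, 3)
T4 scale by (1/2, -1): (-8, 3) → (-4, -3)

T(p) = (-4, -3)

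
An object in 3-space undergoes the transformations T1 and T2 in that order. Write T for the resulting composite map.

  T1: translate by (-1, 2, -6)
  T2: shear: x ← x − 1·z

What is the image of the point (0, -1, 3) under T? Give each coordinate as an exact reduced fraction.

T1 translate by (-1, 2, -6): (0, -1, 3) → (-1, 1, -3)
T2 shear: x ← x − 1·z: (-1, 1, -3) → (2, 1, -3)

T(p) = (2, 1, -3)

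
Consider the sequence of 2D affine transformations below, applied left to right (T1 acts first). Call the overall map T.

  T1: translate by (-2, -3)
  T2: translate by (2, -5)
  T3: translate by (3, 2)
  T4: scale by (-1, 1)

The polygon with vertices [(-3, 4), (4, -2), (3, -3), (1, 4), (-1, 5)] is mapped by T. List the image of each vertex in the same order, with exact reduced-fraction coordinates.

image vertices: (0, -2), (-7, -8), (-6, -9), (-4, -2), (-2, -1)

T1 translate by (-2, -3): (-3, 4) → (-5, 1); (4, -2) → (2, -5); (3, -3) → (1, -6); (1, 4) → (-1, 1); (-1, 5) → (-3, 2)
T2 translate by (2, -5): (-5, 1) → (-3, -4); (2, -5) → (4, -10); (1, -6) → (3, -11); (-1, 1) → (1, -4); (-3, 2) → (-1, -3)
T3 translate by (3, 2): (-3, -4) → (0, -2); (4, -10) → (7, -8); (3, -11) → (6, -9); (1, -4) → (4, -2); (-1, -3) → (2, -1)
T4 scale by (-1, 1): (0, -2) → (0, -2); (7, -8) → (-7, -8); (6, -9) → (-6, -9); (4, -2) → (-4, -2); (2, -1) → (-2, -1)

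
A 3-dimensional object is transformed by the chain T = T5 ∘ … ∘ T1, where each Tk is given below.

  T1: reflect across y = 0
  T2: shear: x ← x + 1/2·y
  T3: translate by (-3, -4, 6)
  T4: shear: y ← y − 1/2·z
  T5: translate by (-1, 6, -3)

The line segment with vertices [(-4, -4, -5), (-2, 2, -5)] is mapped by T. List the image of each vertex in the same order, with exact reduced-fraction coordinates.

T1 reflect across y = 0: (-4, -4, -5) → (-4, 4, -5); (-2, 2, -5) → (-2, -2, -5)
T2 shear: x ← x + 1/2·y: (-4, 4, -5) → (-2, 4, -5); (-2, -2, -5) → (-3, -2, -5)
T3 translate by (-3, -4, 6): (-2, 4, -5) → (-5, 0, 1); (-3, -2, -5) → (-6, -6, 1)
T4 shear: y ← y − 1/2·z: (-5, 0, 1) → (-5, -1/2, 1); (-6, -6, 1) → (-6, -13/2, 1)
T5 translate by (-1, 6, -3): (-5, -1/2, 1) → (-6, 11/2, -2); (-6, -13/2, 1) → (-7, -1/2, -2)

image vertices: (-6, 11/2, -2), (-7, -1/2, -2)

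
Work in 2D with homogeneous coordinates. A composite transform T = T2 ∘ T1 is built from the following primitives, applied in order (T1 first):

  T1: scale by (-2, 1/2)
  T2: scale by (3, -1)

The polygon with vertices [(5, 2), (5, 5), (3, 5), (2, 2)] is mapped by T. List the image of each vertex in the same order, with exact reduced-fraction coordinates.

T1 scale by (-2, 1/2): (5, 2) → (-10, 1); (5, 5) → (-10, 5/2); (3, 5) → (-6, 5/2); (2, 2) → (-4, 1)
T2 scale by (3, -1): (-10, 1) → (-30, -1); (-10, 5/2) → (-30, -5/2); (-6, 5/2) → (-18, -5/2); (-4, 1) → (-12, -1)

image vertices: (-30, -1), (-30, -5/2), (-18, -5/2), (-12, -1)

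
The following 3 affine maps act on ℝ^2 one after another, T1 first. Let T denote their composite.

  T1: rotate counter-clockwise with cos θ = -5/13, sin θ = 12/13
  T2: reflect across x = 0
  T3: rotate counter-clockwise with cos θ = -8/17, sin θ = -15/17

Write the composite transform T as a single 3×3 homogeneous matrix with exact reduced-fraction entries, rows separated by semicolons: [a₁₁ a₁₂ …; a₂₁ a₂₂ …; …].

T = [140/221 -171/221 0; -171/221 -140/221 0; 0 0 1]

T1 = [-5/13 -12/13 0; 12/13 -5/13 0; 0 0 1]
T2·T1 = [5/13 12/13 0; 12/13 -5/13 0; 0 0 1]
T3·…·T1 = [140/221 -171/221 0; -171/221 -140/221 0; 0 0 1]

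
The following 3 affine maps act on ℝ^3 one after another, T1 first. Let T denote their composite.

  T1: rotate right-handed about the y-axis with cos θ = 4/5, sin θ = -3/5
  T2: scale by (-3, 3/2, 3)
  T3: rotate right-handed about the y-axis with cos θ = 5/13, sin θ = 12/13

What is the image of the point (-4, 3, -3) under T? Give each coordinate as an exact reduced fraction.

T(p) = (-759/65, 9/2, -612/65)

T1 rotate right-handed about the y-axis with cos θ = 4/5, sin θ = -3/5: (-4, 3, -3) → (-7/5, 3, -24/5)
T2 scale by (-3, 3/2, 3): (-7/5, 3, -24/5) → (21/5, 9/2, -72/5)
T3 rotate right-handed about the y-axis with cos θ = 5/13, sin θ = 12/13: (21/5, 9/2, -72/5) → (-759/65, 9/2, -612/65)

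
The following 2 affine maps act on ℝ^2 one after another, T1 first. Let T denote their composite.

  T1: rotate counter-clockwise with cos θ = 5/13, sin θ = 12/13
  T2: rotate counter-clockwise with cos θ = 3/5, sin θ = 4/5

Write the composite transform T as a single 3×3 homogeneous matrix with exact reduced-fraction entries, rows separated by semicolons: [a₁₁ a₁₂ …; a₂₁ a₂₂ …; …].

T = [-33/65 -56/65 0; 56/65 -33/65 0; 0 0 1]

T1 = [5/13 -12/13 0; 12/13 5/13 0; 0 0 1]
T2·T1 = [-33/65 -56/65 0; 56/65 -33/65 0; 0 0 1]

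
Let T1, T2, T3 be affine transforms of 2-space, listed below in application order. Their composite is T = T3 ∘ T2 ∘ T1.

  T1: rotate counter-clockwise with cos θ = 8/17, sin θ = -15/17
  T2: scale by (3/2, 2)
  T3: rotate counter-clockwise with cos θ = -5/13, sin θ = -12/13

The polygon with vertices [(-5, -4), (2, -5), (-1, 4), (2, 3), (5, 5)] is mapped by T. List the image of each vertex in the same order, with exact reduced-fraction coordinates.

image vertices: (1782/221, 1370/221), (-2475/442, 1762/221), (738/221, -1406/221), (-1203/442, -1038/221), (-3405/442, -1720/221)

T1 rotate counter-clockwise with cos θ = 8/17, sin θ = -15/17: (-5, -4) → (-100/17, 43/17); (2, -5) → (-59/17, -70/17); (-1, 4) → (52/17, 47/17); (2, 3) → (61/17, -6/17); (5, 5) → (115/17, -35/17)
T2 scale by (3/2, 2): (-100/17, 43/17) → (-150/17, 86/17); (-59/17, -70/17) → (-177/34, -140/17); (52/17, 47/17) → (78/17, 94/17); (61/17, -6/17) → (183/34, -12/17); (115/17, -35/17) → (345/34, -70/17)
T3 rotate counter-clockwise with cos θ = -5/13, sin θ = -12/13: (-150/17, 86/17) → (1782/221, 1370/221); (-177/34, -140/17) → (-2475/442, 1762/221); (78/17, 94/17) → (738/221, -1406/221); (183/34, -12/17) → (-1203/442, -1038/221); (345/34, -70/17) → (-3405/442, -1720/221)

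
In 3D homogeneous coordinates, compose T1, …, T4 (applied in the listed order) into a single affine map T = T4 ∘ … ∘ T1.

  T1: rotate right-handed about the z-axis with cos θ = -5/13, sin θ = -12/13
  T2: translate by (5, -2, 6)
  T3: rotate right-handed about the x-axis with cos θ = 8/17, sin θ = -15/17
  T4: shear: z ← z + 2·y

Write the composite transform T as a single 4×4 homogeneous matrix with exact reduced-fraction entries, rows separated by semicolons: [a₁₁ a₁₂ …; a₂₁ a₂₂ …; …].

T = [-5/13 12/13 0 5; -96/221 -40/221 15/17 74/17; -12/221 -5/221 38/17 226/17; 0 0 0 1]

T1 = [-5/13 12/13 0 0; -12/13 -5/13 0 0; 0 0 1 0; 0 0 0 1]
T2·T1 = [-5/13 12/13 0 5; -12/13 -5/13 0 -2; 0 0 1 6; 0 0 0 1]
T3·…·T1 = [-5/13 12/13 0 5; -96/221 -40/221 15/17 74/17; 180/221 75/221 8/17 78/17; 0 0 0 1]
T4·…·T1 = [-5/13 12/13 0 5; -96/221 -40/221 15/17 74/17; -12/221 -5/221 38/17 226/17; 0 0 0 1]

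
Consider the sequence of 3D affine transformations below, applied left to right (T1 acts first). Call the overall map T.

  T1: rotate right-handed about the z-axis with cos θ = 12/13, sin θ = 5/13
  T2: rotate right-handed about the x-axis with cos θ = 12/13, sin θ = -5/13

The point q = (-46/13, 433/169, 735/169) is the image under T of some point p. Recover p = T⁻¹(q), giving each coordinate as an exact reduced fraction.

T1 = [12/13 -5/13 0 0; 5/13 12/13 0 0; 0 0 1 0; 0 0 0 1]
T2·T1 = [12/13 -5/13 0 0; 60/169 144/169 5/13 0; -25/169 -60/169 12/13 0; 0 0 0 1]
det M = 1; M⁻¹ = [12/13 60/169 -25/169 0; -5/13 144/169 -60/169 0; 0 5/13 12/13 0; 0 0 0 1]
M⁻¹ · (-46/13, 433/169, 735/169)ᵀ = (-3, 2, 5)ᵀ

p = (-3, 2, 5)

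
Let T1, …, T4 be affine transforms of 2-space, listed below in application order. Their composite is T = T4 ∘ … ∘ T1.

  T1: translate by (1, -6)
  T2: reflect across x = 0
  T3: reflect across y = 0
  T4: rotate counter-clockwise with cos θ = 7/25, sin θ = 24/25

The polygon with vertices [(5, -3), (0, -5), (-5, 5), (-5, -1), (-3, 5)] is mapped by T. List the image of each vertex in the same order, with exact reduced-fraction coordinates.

T1 translate by (1, -6): (5, -3) → (6, -9); (0, -5) → (1, -11); (-5, 5) → (-4, -1); (-5, -1) → (-4, -7); (-3, 5) → (-2, -1)
T2 reflect across x = 0: (6, -9) → (-6, -9); (1, -11) → (-1, -11); (-4, -1) → (4, -1); (-4, -7) → (4, -7); (-2, -1) → (2, -1)
T3 reflect across y = 0: (-6, -9) → (-6, 9); (-1, -11) → (-1, 11); (4, -1) → (4, 1); (4, -7) → (4, 7); (2, -1) → (2, 1)
T4 rotate counter-clockwise with cos θ = 7/25, sin θ = 24/25: (-6, 9) → (-258/25, -81/25); (-1, 11) → (-271/25, 53/25); (4, 1) → (4/25, 103/25); (4, 7) → (-28/5, 29/5); (2, 1) → (-2/5, 11/5)

image vertices: (-258/25, -81/25), (-271/25, 53/25), (4/25, 103/25), (-28/5, 29/5), (-2/5, 11/5)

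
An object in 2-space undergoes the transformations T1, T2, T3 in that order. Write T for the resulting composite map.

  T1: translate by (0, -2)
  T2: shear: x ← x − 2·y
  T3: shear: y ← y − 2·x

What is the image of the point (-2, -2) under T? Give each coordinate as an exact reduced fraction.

T1 translate by (0, -2): (-2, -2) → (-2, -4)
T2 shear: x ← x − 2·y: (-2, -4) → (6, -4)
T3 shear: y ← y − 2·x: (6, -4) → (6, -16)

T(p) = (6, -16)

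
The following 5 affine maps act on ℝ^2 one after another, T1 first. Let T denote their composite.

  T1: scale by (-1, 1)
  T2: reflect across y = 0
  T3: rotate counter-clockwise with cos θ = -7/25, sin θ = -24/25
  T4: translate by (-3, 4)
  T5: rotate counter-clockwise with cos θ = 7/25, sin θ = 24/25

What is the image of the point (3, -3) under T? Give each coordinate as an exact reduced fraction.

T1 scale by (-1, 1): (3, -3) → (-3, -3)
T2 reflect across y = 0: (-3, -3) → (-3, 3)
T3 rotate counter-clockwise with cos θ = -7/25, sin θ = -24/25: (-3, 3) → (93/25, 51/25)
T4 translate by (-3, 4): (93/25, 51/25) → (18/25, 151/25)
T5 rotate counter-clockwise with cos θ = 7/25, sin θ = 24/25: (18/25, 151/25) → (-3498/625, 1489/625)

T(p) = (-3498/625, 1489/625)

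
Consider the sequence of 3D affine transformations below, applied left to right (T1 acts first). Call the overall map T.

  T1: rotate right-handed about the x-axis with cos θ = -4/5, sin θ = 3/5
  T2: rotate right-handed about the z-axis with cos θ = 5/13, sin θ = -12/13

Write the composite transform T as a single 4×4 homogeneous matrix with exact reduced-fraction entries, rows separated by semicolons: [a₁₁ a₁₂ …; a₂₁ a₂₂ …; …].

T1 = [1 0 0 0; 0 -4/5 -3/5 0; 0 3/5 -4/5 0; 0 0 0 1]
T2·T1 = [5/13 -48/65 -36/65 0; -12/13 -4/13 -3/13 0; 0 3/5 -4/5 0; 0 0 0 1]

T = [5/13 -48/65 -36/65 0; -12/13 -4/13 -3/13 0; 0 3/5 -4/5 0; 0 0 0 1]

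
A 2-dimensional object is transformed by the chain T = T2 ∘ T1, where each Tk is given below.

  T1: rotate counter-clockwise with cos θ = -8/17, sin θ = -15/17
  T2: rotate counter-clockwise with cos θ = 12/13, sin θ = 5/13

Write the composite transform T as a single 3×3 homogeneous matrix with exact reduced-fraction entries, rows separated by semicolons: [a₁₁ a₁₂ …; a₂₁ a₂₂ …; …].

T1 = [-8/17 15/17 0; -15/17 -8/17 0; 0 0 1]
T2·T1 = [-21/221 220/221 0; -220/221 -21/221 0; 0 0 1]

T = [-21/221 220/221 0; -220/221 -21/221 0; 0 0 1]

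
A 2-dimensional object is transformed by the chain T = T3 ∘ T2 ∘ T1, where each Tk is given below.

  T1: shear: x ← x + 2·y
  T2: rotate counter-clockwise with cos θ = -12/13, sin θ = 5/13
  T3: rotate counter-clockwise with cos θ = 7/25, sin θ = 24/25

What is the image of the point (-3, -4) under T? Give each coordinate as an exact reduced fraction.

T1 shear: x ← x + 2·y: (-3, -4) → (-11, -4)
T2 rotate counter-clockwise with cos θ = -12/13, sin θ = 5/13: (-11, -4) → (152/13, -7/13)
T3 rotate counter-clockwise with cos θ = 7/25, sin θ = 24/25: (152/13, -7/13) → (1232/325, 3599/325)

T(p) = (1232/325, 3599/325)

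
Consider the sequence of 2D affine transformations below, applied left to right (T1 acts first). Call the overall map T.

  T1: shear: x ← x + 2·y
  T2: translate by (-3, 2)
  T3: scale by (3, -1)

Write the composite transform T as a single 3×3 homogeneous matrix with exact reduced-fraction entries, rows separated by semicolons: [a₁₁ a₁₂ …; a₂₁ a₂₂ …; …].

T = [3 6 -9; 0 -1 -2; 0 0 1]

T1 = [1 2 0; 0 1 0; 0 0 1]
T2·T1 = [1 2 -3; 0 1 2; 0 0 1]
T3·…·T1 = [3 6 -9; 0 -1 -2; 0 0 1]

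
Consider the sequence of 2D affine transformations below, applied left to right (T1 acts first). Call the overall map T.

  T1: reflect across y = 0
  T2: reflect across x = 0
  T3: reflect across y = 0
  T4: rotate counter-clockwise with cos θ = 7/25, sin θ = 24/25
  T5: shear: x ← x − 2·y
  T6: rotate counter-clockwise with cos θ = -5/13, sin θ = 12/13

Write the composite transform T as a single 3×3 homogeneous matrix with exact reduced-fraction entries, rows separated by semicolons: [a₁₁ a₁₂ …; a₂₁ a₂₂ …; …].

T = [83/325 106/325 0; 612/325 -491/325 0; 0 0 1]

T1 = [1 0 0; 0 -1 0; 0 0 1]
T2·T1 = [-1 0 0; 0 -1 0; 0 0 1]
T3·…·T1 = [-1 0 0; 0 1 0; 0 0 1]
T4·…·T1 = [-7/25 -24/25 0; -24/25 7/25 0; 0 0 1]
T5·…·T1 = [41/25 -38/25 0; -24/25 7/25 0; 0 0 1]
T6·…·T1 = [83/325 106/325 0; 612/325 -491/325 0; 0 0 1]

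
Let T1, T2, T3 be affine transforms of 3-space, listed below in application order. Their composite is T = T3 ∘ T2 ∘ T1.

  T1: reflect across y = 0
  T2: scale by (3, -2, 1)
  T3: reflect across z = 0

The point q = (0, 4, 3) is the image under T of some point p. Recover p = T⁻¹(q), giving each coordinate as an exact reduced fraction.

p = (0, 2, -3)

T1 = [1 0 0 0; 0 -1 0 0; 0 0 1 0; 0 0 0 1]
T2·T1 = [3 0 0 0; 0 2 0 0; 0 0 1 0; 0 0 0 1]
T3·…·T1 = [3 0 0 0; 0 2 0 0; 0 0 -1 0; 0 0 0 1]
det M = -6; M⁻¹ = [1/3 0 0 0; 0 1/2 0 0; 0 0 -1 0; 0 0 0 1]
M⁻¹ · (0, 4, 3)ᵀ = (0, 2, -3)ᵀ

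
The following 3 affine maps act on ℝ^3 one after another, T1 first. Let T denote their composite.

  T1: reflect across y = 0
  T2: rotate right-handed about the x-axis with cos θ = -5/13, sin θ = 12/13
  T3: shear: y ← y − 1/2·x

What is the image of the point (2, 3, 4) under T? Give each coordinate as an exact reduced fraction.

T1 reflect across y = 0: (2, 3, 4) → (2, -3, 4)
T2 rotate right-handed about the x-axis with cos θ = -5/13, sin θ = 12/13: (2, -3, 4) → (2, -33/13, -56/13)
T3 shear: y ← y − 1/2·x: (2, -33/13, -56/13) → (2, -46/13, -56/13)

T(p) = (2, -46/13, -56/13)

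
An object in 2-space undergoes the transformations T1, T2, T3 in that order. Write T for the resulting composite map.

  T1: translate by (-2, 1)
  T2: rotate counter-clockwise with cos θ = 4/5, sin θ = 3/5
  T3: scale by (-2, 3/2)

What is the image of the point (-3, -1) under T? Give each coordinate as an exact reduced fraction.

T1 translate by (-2, 1): (-3, -1) → (-5, 0)
T2 rotate counter-clockwise with cos θ = 4/5, sin θ = 3/5: (-5, 0) → (-4, -3)
T3 scale by (-2, 3/2): (-4, -3) → (8, -9/2)

T(p) = (8, -9/2)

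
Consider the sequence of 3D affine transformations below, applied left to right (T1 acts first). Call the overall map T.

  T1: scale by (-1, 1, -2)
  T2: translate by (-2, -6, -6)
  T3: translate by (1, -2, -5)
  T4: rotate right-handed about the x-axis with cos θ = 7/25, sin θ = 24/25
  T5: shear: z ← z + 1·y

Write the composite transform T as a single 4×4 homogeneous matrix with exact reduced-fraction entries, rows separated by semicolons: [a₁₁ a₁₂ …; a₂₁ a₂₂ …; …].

T1 = [-1 0 0 0; 0 1 0 0; 0 0 -2 0; 0 0 0 1]
T2·T1 = [-1 0 0 -2; 0 1 0 -6; 0 0 -2 -6; 0 0 0 1]
T3·…·T1 = [-1 0 0 -1; 0 1 0 -8; 0 0 -2 -11; 0 0 0 1]
T4·…·T1 = [-1 0 0 -1; 0 7/25 48/25 208/25; 0 24/25 -14/25 -269/25; 0 0 0 1]
T5·…·T1 = [-1 0 0 -1; 0 7/25 48/25 208/25; 0 31/25 34/25 -61/25; 0 0 0 1]

T = [-1 0 0 -1; 0 7/25 48/25 208/25; 0 31/25 34/25 -61/25; 0 0 0 1]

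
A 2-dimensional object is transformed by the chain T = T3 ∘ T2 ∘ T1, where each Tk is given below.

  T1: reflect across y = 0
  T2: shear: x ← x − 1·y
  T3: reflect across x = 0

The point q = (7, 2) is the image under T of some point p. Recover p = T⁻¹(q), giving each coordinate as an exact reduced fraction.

T1 = [1 0 0; 0 -1 0; 0 0 1]
T2·T1 = [1 1 0; 0 -1 0; 0 0 1]
T3·…·T1 = [-1 -1 0; 0 -1 0; 0 0 1]
det M = 1; M⁻¹ = [-1 1 0; 0 -1 0; 0 0 1]
M⁻¹ · (7, 2)ᵀ = (-5, -2)ᵀ

p = (-5, -2)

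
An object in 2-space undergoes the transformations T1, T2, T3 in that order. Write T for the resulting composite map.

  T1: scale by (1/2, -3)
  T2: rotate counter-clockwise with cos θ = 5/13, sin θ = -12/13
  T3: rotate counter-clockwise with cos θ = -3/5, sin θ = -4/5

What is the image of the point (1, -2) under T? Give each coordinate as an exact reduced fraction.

T1 scale by (1/2, -3): (1, -2) → (1/2, 6)
T2 rotate counter-clockwise with cos θ = 5/13, sin θ = -12/13: (1/2, 6) → (149/26, 24/13)
T3 rotate counter-clockwise with cos θ = -3/5, sin θ = -4/5: (149/26, 24/13) → (-51/26, -74/13)

T(p) = (-51/26, -74/13)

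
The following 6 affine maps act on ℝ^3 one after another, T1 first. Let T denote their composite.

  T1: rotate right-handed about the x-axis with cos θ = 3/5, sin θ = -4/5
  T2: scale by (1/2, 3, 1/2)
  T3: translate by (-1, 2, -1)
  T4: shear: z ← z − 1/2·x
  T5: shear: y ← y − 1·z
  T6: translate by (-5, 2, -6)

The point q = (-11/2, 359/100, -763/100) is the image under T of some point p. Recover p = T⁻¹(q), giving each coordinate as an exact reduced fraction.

p = (1, 1, -8/5)

T1 = [1 0 0 0; 0 3/5 4/5 0; 0 -4/5 3/5 0; 0 0 0 1]
T2·T1 = [1/2 0 0 0; 0 9/5 12/5 0; 0 -2/5 3/10 0; 0 0 0 1]
T3·…·T1 = [1/2 0 0 -1; 0 9/5 12/5 2; 0 -2/5 3/10 -1; 0 0 0 1]
T4·…·T1 = [1/2 0 0 -1; 0 9/5 12/5 2; -1/4 -2/5 3/10 -1/2; 0 0 0 1]
T5·…·T1 = [1/2 0 0 -1; 1/4 11/5 21/10 5/2; -1/4 -2/5 3/10 -1/2; 0 0 0 1]
T6·…·T1 = [1/2 0 0 -6; 1/4 11/5 21/10 9/2; -1/4 -2/5 3/10 -13/2; 0 0 0 1]
det M = 3/4; M⁻¹ = [2 0 0 12; -4/5 1/5 -7/5 -74/5; 3/5 4/15 22/15 179/15; 0 0 0 1]
M⁻¹ · (-11/2, 359/100, -763/100)ᵀ = (1, 1, -8/5)ᵀ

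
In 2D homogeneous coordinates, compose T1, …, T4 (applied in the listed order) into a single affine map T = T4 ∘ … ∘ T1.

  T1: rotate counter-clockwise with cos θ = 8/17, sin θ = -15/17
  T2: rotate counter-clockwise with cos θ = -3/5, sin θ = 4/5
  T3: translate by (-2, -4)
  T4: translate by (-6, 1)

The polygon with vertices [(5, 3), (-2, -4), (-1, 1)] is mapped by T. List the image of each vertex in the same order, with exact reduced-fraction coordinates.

image vertices: (-43/5, 14/5), (-444/85, -553/85), (-793/85, -296/85)

T1 rotate counter-clockwise with cos θ = 8/17, sin θ = -15/17: (5, 3) → (5, -3); (-2, -4) → (-76/17, -2/17); (-1, 1) → (7/17, 23/17)
T2 rotate counter-clockwise with cos θ = -3/5, sin θ = 4/5: (5, -3) → (-3/5, 29/5); (-76/17, -2/17) → (236/85, -298/85); (7/17, 23/17) → (-113/85, -41/85)
T3 translate by (-2, -4): (-3/5, 29/5) → (-13/5, 9/5); (236/85, -298/85) → (66/85, -638/85); (-113/85, -41/85) → (-283/85, -381/85)
T4 translate by (-6, 1): (-13/5, 9/5) → (-43/5, 14/5); (66/85, -638/85) → (-444/85, -553/85); (-283/85, -381/85) → (-793/85, -296/85)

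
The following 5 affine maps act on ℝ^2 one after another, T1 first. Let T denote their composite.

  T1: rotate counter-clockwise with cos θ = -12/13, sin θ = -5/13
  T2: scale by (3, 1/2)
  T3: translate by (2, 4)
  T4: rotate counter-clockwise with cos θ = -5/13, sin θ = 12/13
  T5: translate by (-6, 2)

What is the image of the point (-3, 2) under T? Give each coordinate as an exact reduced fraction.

T(p) = (-2404/169, 4137/338)

T1 rotate counter-clockwise with cos θ = -12/13, sin θ = -5/13: (-3, 2) → (46/13, -9/13)
T2 scale by (3, 1/2): (46/13, -9/13) → (138/13, -9/26)
T3 translate by (2, 4): (138/13, -9/26) → (164/13, 95/26)
T4 rotate counter-clockwise with cos θ = -5/13, sin θ = 12/13: (164/13, 95/26) → (-1390/169, 3461/338)
T5 translate by (-6, 2): (-1390/169, 3461/338) → (-2404/169, 4137/338)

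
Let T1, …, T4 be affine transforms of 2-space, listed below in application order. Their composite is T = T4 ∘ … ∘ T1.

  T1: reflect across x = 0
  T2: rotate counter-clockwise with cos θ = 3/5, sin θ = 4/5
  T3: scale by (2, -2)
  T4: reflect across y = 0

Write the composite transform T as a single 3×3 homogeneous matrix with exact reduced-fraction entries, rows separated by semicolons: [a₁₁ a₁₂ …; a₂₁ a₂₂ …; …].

T = [-6/5 -8/5 0; -8/5 6/5 0; 0 0 1]

T1 = [-1 0 0; 0 1 0; 0 0 1]
T2·T1 = [-3/5 -4/5 0; -4/5 3/5 0; 0 0 1]
T3·…·T1 = [-6/5 -8/5 0; 8/5 -6/5 0; 0 0 1]
T4·…·T1 = [-6/5 -8/5 0; -8/5 6/5 0; 0 0 1]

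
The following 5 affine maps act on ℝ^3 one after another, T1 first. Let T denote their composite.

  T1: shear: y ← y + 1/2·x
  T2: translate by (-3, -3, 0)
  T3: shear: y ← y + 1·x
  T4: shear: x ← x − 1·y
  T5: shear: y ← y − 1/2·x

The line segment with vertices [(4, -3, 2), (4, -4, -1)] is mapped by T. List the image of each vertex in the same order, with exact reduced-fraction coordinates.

image vertices: (4, -5, 2), (5, -13/2, -1)

T1 shear: y ← y + 1/2·x: (4, -3, 2) → (4, -1, 2); (4, -4, -1) → (4, -2, -1)
T2 translate by (-3, -3, 0): (4, -1, 2) → (1, -4, 2); (4, -2, -1) → (1, -5, -1)
T3 shear: y ← y + 1·x: (1, -4, 2) → (1, -3, 2); (1, -5, -1) → (1, -4, -1)
T4 shear: x ← x − 1·y: (1, -3, 2) → (4, -3, 2); (1, -4, -1) → (5, -4, -1)
T5 shear: y ← y − 1/2·x: (4, -3, 2) → (4, -5, 2); (5, -4, -1) → (5, -13/2, -1)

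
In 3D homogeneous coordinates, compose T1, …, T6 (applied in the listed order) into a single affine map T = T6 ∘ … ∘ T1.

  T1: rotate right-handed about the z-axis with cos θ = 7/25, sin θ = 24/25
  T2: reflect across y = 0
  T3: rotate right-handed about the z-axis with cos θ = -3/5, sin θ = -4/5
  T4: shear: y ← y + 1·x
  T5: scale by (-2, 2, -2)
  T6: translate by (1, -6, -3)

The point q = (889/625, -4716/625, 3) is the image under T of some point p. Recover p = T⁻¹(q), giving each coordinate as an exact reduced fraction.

T1 = [7/25 -24/25 0 0; 24/25 7/25 0 0; 0 0 1 0; 0 0 0 1]
T2·T1 = [7/25 -24/25 0 0; -24/25 -7/25 0 0; 0 0 1 0; 0 0 0 1]
T3·…·T1 = [-117/125 44/125 0 0; 44/125 117/125 0 0; 0 0 1 0; 0 0 0 1]
T4·…·T1 = [-117/125 44/125 0 0; -73/125 161/125 0 0; 0 0 1 0; 0 0 0 1]
T5·…·T1 = [234/125 -88/125 0 0; -146/125 322/125 0 0; 0 0 -2 0; 0 0 0 1]
T6·…·T1 = [234/125 -88/125 0 1; -146/125 322/125 0 -6; 0 0 -2 -3; 0 0 0 1]
det M = -8; M⁻¹ = [161/250 22/125 0 103/250; 73/250 117/250 0 629/250; 0 0 -1/2 -3/2; 0 0 0 1]
M⁻¹ · (889/625, -4716/625, 3)ᵀ = (0, -3/5, -3)ᵀ

p = (0, -3/5, -3)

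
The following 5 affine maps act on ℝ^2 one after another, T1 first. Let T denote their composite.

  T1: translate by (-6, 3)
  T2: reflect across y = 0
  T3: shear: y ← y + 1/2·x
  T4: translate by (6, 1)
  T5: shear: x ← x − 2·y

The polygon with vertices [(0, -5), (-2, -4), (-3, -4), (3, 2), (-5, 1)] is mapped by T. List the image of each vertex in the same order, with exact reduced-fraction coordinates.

image vertices: (0, 0), (2, -2), (2, -5/2), (14, -11/2), (12, -17/2)

T1 translate by (-6, 3): (0, -5) → (-6, -2); (-2, -4) → (-8, -1); (-3, -4) → (-9, -1); (3, 2) → (-3, 5); (-5, 1) → (-11, 4)
T2 reflect across y = 0: (-6, -2) → (-6, 2); (-8, -1) → (-8, 1); (-9, -1) → (-9, 1); (-3, 5) → (-3, -5); (-11, 4) → (-11, -4)
T3 shear: y ← y + 1/2·x: (-6, 2) → (-6, -1); (-8, 1) → (-8, -3); (-9, 1) → (-9, -7/2); (-3, -5) → (-3, -13/2); (-11, -4) → (-11, -19/2)
T4 translate by (6, 1): (-6, -1) → (0, 0); (-8, -3) → (-2, -2); (-9, -7/2) → (-3, -5/2); (-3, -13/2) → (3, -11/2); (-11, -19/2) → (-5, -17/2)
T5 shear: x ← x − 2·y: (0, 0) → (0, 0); (-2, -2) → (2, -2); (-3, -5/2) → (2, -5/2); (3, -11/2) → (14, -11/2); (-5, -17/2) → (12, -17/2)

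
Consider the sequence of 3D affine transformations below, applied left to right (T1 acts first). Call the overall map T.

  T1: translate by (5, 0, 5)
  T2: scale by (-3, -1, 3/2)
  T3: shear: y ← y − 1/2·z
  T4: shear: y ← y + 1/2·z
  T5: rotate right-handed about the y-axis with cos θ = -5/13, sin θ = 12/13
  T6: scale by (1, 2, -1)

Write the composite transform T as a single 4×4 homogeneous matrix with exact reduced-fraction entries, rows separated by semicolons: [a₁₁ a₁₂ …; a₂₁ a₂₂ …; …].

T = [15/13 0 18/13 165/13; 0 -2 0 0; -36/13 0 15/26 -285/26; 0 0 0 1]

T1 = [1 0 0 5; 0 1 0 0; 0 0 1 5; 0 0 0 1]
T2·T1 = [-3 0 0 -15; 0 -1 0 0; 0 0 3/2 15/2; 0 0 0 1]
T3·…·T1 = [-3 0 0 -15; 0 -1 -3/4 -15/4; 0 0 3/2 15/2; 0 0 0 1]
T4·…·T1 = [-3 0 0 -15; 0 -1 0 0; 0 0 3/2 15/2; 0 0 0 1]
T5·…·T1 = [15/13 0 18/13 165/13; 0 -1 0 0; 36/13 0 -15/26 285/26; 0 0 0 1]
T6·…·T1 = [15/13 0 18/13 165/13; 0 -2 0 0; -36/13 0 15/26 -285/26; 0 0 0 1]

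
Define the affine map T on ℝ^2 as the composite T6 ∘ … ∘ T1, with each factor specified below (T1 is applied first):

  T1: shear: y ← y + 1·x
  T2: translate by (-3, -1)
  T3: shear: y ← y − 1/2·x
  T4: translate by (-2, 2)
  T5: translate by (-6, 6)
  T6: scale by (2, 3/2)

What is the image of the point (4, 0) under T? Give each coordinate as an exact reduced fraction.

T1 shear: y ← y + 1·x: (4, 0) → (4, 4)
T2 translate by (-3, -1): (4, 4) → (1, 3)
T3 shear: y ← y − 1/2·x: (1, 3) → (1, 5/2)
T4 translate by (-2, 2): (1, 5/2) → (-1, 9/2)
T5 translate by (-6, 6): (-1, 9/2) → (-7, 21/2)
T6 scale by (2, 3/2): (-7, 21/2) → (-14, 63/4)

T(p) = (-14, 63/4)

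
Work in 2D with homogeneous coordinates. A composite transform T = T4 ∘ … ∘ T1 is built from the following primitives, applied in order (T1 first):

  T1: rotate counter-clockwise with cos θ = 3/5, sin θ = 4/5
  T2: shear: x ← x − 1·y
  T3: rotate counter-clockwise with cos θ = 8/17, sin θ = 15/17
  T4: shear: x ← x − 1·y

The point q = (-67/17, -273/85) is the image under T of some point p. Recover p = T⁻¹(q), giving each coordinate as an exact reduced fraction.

T1 = [3/5 -4/5 0; 4/5 3/5 0; 0 0 1]
T2·T1 = [-1/5 -7/5 0; 4/5 3/5 0; 0 0 1]
T3·…·T1 = [-4/5 -101/85 0; 1/5 -81/85 0; 0 0 1]
T4·…·T1 = [-1 -4/17 0; 1/5 -81/85 0; 0 0 1]
det M = 1; M⁻¹ = [-81/85 4/17 0; -1/5 -1 0; 0 0 1]
M⁻¹ · (-67/17, -273/85)ᵀ = (3, 4)ᵀ

p = (3, 4)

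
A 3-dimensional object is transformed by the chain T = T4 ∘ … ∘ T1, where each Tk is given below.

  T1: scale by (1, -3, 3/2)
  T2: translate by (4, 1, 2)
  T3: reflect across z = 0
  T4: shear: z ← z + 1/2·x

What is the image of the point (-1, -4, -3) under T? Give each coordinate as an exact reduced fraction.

T(p) = (3, 13, 4)

T1 scale by (1, -3, 3/2): (-1, -4, -3) → (-1, 12, -9/2)
T2 translate by (4, 1, 2): (-1, 12, -9/2) → (3, 13, -5/2)
T3 reflect across z = 0: (3, 13, -5/2) → (3, 13, 5/2)
T4 shear: z ← z + 1/2·x: (3, 13, 5/2) → (3, 13, 4)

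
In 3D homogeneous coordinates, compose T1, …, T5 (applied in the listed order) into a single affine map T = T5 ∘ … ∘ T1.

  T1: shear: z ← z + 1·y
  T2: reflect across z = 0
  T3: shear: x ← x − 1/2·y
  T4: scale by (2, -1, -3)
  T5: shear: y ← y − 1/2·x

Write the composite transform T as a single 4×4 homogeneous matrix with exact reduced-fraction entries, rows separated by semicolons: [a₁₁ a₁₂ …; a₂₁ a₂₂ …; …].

T = [2 -1 0 0; -1 -1/2 0 0; 0 3 3 0; 0 0 0 1]

T1 = [1 0 0 0; 0 1 0 0; 0 1 1 0; 0 0 0 1]
T2·T1 = [1 0 0 0; 0 1 0 0; 0 -1 -1 0; 0 0 0 1]
T3·…·T1 = [1 -1/2 0 0; 0 1 0 0; 0 -1 -1 0; 0 0 0 1]
T4·…·T1 = [2 -1 0 0; 0 -1 0 0; 0 3 3 0; 0 0 0 1]
T5·…·T1 = [2 -1 0 0; -1 -1/2 0 0; 0 3 3 0; 0 0 0 1]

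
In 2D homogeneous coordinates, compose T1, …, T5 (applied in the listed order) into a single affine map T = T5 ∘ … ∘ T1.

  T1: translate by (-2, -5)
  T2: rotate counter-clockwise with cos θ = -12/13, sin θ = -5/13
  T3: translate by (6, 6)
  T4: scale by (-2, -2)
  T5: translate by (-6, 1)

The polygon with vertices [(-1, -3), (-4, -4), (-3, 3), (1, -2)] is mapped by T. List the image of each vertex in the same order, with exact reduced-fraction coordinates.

T1 translate by (-2, -5): (-1, -3) → (-3, -8); (-4, -4) → (-6, -9); (-3, 3) → (-5, -2); (1, -2) → (-1, -7)
T2 rotate counter-clockwise with cos θ = -12/13, sin θ = -5/13: (-3, -8) → (-4/13, 111/13); (-6, -9) → (27/13, 138/13); (-5, -2) → (50/13, 49/13); (-1, -7) → (-23/13, 89/13)
T3 translate by (6, 6): (-4/13, 111/13) → (74/13, 189/13); (27/13, 138/13) → (105/13, 216/13); (50/13, 49/13) → (128/13, 127/13); (-23/13, 89/13) → (55/13, 167/13)
T4 scale by (-2, -2): (74/13, 189/13) → (-148/13, -378/13); (105/13, 216/13) → (-210/13, -432/13); (128/13, 127/13) → (-256/13, -254/13); (55/13, 167/13) → (-110/13, -334/13)
T5 translate by (-6, 1): (-148/13, -378/13) → (-226/13, -365/13); (-210/13, -432/13) → (-288/13, -419/13); (-256/13, -254/13) → (-334/13, -241/13); (-110/13, -334/13) → (-188/13, -321/13)

image vertices: (-226/13, -365/13), (-288/13, -419/13), (-334/13, -241/13), (-188/13, -321/13)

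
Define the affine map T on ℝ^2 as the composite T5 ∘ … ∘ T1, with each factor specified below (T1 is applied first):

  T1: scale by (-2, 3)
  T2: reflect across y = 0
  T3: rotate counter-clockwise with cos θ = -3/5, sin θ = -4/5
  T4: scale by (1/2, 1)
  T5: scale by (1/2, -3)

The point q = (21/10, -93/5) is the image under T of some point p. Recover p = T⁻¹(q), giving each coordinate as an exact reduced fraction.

p = (5, -1)

T1 = [-2 0 0; 0 3 0; 0 0 1]
T2·T1 = [-2 0 0; 0 -3 0; 0 0 1]
T3·…·T1 = [6/5 -12/5 0; 8/5 9/5 0; 0 0 1]
T4·…·T1 = [3/5 -6/5 0; 8/5 9/5 0; 0 0 1]
T5·…·T1 = [3/10 -3/5 0; -24/5 -27/5 0; 0 0 1]
det M = -9/2; M⁻¹ = [6/5 -2/15 0; -16/15 -1/15 0; 0 0 1]
M⁻¹ · (21/10, -93/5)ᵀ = (5, -1)ᵀ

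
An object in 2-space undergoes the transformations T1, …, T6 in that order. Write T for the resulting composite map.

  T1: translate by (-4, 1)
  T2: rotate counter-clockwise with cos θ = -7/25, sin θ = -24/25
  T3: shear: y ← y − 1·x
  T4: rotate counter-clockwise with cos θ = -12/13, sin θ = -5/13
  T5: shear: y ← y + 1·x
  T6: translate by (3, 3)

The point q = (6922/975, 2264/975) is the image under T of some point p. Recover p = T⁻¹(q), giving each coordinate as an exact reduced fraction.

T1 = [1 0 -4; 0 1 1; 0 0 1]
T2·T1 = [-7/25 24/25 52/25; -24/25 -7/25 89/25; 0 0 1]
T3·…·T1 = [-7/25 24/25 52/25; -17/25 -31/25 37/25; 0 0 1]
T4·…·T1 = [-1/325 -443/325 -439/325; 239/325 252/325 -704/325; 0 0 1]
T5·…·T1 = [-1/325 -443/325 -439/325; 238/325 -191/325 -1143/325; 0 0 1]
T6·…·T1 = [-1/325 -443/325 536/325; 238/325 -191/325 -168/325; 0 0 1]
det M = 1; M⁻¹ = [-191/325 443/325 544/325; -238/325 -1/325 392/325; 0 0 1]
M⁻¹ · (6922/975, 2264/975)ᵀ = (2/3, -4)ᵀ

p = (2/3, -4)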